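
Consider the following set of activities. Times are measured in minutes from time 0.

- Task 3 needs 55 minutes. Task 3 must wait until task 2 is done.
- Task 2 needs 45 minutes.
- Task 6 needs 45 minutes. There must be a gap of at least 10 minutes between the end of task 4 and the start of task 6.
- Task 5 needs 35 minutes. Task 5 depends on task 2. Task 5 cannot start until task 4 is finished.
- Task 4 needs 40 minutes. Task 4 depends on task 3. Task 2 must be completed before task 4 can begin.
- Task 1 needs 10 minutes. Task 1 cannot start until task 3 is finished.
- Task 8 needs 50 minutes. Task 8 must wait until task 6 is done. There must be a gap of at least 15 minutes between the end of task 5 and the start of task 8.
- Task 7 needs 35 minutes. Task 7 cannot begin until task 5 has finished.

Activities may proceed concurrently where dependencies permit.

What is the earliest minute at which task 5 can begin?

Nothing blocks task 2, so it runs from minute 0 to minute 45.
After task 2 (finishes minute 45), task 3 can start at minute 45 and finishes at minute 100.
Task 4 cannot start until task 3 (finishes minute 100); task 2 (finishes minute 45). The controlling bound is minute 100, so task 4 finishes at 100 + 40 = minute 140.
Task 5 waits on task 2 (finishes minute 45); task 4 (finishes minute 140). The latest of these is minute 140, which is the earliest task 5 can start.

140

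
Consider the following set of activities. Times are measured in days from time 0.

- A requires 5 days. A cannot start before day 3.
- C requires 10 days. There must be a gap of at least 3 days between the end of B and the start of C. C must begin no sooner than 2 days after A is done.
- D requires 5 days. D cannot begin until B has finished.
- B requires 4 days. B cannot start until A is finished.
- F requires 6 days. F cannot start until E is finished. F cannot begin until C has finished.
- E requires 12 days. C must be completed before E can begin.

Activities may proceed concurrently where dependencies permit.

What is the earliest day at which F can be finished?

43

After its own release at day 3, A can start at day 3 and finishes at day 8.
B cannot begin until A (finishes day 8). It runs from day 8 to 8 + 4 = day 12.
For C: B (finishes day 12, plus 3-day gap → day 15); A (finishes day 8, plus 2-day gap → day 10). Taking the maximum gives a start of day 15, and it finishes at 15 + 10 = day 25.
E cannot begin until C (finishes day 25). It runs from day 25 to 25 + 12 = day 37.
F has to wait for E (finishes day 37); C (finishes day 25). The latest of these is day 37, so F runs day 37 to 37 + 6 = day 43.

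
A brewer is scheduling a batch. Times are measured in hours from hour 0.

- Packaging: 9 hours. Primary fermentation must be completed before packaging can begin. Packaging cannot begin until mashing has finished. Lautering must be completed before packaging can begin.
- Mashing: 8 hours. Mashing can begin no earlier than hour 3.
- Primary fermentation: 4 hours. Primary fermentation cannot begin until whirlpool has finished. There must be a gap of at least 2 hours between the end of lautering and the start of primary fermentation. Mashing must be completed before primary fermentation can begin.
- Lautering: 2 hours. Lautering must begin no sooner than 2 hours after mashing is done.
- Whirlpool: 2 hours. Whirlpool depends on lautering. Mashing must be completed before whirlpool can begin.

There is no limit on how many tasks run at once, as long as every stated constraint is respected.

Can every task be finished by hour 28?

No

Mashing cannot begin until its own release at hour 3. It runs from hour 3 to 3 + 8 = hour 11.
After mashing (finishes hour 11, plus 2-hour gap → hour 13), lautering can start at hour 13 and finishes at hour 15.
Whirlpool has to wait for lautering (finishes hour 15); mashing (finishes hour 11). The latest of these is hour 15, so whirlpool runs hour 15 to 15 + 2 = hour 17.
Primary fermentation cannot start until whirlpool (finishes hour 17); lautering (finishes hour 15, plus 2-hour gap → hour 17); mashing (finishes hour 11). The controlling bound is hour 17, so primary fermentation finishes at 17 + 4 = hour 21.
Packaging needs all of primary fermentation (finishes hour 21); mashing (finishes hour 11); lautering (finishes hour 15). That puts its earliest start at hour 21; it finishes at 21 + 9 = hour 30.
The earliest everything can be done is hour 30, which is after the deadline of 28, so it is not possible.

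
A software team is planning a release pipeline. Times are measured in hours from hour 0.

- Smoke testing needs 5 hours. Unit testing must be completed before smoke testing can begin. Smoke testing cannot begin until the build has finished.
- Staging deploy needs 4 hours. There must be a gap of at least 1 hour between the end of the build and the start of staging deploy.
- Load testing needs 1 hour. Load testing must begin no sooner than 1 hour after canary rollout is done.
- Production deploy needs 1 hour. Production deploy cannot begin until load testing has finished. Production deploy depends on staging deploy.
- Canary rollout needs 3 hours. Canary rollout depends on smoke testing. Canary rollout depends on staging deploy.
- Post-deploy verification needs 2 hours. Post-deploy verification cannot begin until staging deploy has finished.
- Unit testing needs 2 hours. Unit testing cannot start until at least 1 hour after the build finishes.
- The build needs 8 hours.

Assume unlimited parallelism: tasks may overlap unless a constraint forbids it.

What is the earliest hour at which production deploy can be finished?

Nothing blocks the build, so it runs from hour 0 to hour 8.
Staging deploy cannot begin until the build (finishes hour 8, plus 1-hour gap → hour 9). It runs from hour 9 to 9 + 4 = hour 13.
Unit testing cannot begin until the build (finishes hour 8, plus 1-hour gap → hour 9). It runs from hour 9 to 9 + 2 = hour 11.
Smoke testing has to wait for unit testing (finishes hour 11); the build (finishes hour 8). The latest of these is hour 11, so smoke testing runs hour 11 to 11 + 5 = hour 16.
Canary rollout needs all of smoke testing (finishes hour 16); staging deploy (finishes hour 13). That puts its earliest start at hour 16; it finishes at 16 + 3 = hour 19.
Load testing cannot begin until canary rollout (finishes hour 19, plus 1-hour gap → hour 20). It runs from hour 20 to 20 + 1 = hour 21.
Production deploy has to wait for load testing (finishes hour 21); staging deploy (finishes hour 13). The latest of these is hour 21, so production deploy runs hour 21 to 21 + 1 = hour 22.

22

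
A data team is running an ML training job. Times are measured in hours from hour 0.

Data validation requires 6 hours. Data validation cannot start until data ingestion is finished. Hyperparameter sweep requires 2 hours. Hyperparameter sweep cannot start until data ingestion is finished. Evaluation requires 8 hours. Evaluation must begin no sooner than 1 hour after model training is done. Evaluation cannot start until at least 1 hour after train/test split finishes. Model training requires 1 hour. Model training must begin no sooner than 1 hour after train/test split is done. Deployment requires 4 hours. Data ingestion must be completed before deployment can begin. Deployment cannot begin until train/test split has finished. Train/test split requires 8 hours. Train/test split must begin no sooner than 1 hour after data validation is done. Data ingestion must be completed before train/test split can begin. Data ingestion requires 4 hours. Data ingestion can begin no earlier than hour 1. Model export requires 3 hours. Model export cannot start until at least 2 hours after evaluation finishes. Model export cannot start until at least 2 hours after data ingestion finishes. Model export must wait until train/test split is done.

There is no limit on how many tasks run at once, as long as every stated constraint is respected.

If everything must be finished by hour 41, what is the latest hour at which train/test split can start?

17

Nothing follows model export; the deadline of hour 41 is its only limit. It must start by 41 − 3 = hour 38.
Since model export (must start by hour 38, minus 2-hour gap → hour 36) depends on it, evaluation must finish by hour 36. Backing off its 8-hour duration gives a latest start of hour 28.
Since evaluation (must start by hour 28, minus 1-hour gap → hour 27) depends on it, model training must finish by hour 27. Backing off its 1-hour duration gives a latest start of hour 26.
Deployment has no dependents, so it just needs to finish by hour 41. Starting by 41 − 4 = hour 37 achieves that.
For train/test split: model training (must start by hour 26, minus 1-hour gap → hour 25); evaluation (must start by hour 28, minus 1-hour gap → hour 27); model export (must start by hour 38); deployment (must start by hour 37). The most restrictive is hour 25; with an 8-hour duration, train/test split must start by hour 17.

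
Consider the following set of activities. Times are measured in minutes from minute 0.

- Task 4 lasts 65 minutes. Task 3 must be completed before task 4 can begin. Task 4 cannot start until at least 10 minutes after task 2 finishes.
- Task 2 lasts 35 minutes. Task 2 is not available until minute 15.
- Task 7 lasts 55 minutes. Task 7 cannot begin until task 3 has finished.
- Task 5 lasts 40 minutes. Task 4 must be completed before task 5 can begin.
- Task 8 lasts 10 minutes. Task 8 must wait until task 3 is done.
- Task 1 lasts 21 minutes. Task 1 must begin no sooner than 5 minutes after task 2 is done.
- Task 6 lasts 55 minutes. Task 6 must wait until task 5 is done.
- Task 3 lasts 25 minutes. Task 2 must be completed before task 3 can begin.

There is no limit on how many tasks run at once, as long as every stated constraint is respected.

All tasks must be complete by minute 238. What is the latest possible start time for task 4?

Task 6 has no dependents, so it just needs to finish by minute 238. Starting by 238 − 55 = minute 183 achieves that.
Task 5 has to be done before task 6 (must start by minute 183). That means finishing by minute 183, i.e. starting by 183 − 40 = minute 143.
Task 4 must finish before task 5 (must start by minute 143). With a 65-minute duration, task 4 must start by 143 − 65 = minute 78.

78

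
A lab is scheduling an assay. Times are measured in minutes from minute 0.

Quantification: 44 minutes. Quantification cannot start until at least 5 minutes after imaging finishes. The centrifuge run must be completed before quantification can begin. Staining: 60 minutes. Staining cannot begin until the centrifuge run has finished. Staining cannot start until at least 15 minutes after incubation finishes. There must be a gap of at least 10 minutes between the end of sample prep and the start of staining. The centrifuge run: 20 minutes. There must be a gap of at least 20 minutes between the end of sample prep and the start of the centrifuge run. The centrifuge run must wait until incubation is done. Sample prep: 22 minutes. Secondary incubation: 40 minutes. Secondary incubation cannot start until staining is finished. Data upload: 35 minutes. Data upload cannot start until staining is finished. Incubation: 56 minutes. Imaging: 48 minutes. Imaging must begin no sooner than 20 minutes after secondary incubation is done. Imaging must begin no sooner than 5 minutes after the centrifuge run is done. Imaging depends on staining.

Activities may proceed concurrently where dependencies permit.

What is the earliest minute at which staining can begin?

76

Incubation can start immediately at minute 0; it finishes at minute 56.
Sample prep has no prerequisites, so it starts at minute 0 and finishes at minute 22.
For the centrifuge run: sample prep (finishes minute 22, plus 20-minute gap → minute 42); incubation (finishes minute 56). Taking the maximum gives a start of minute 56, and it finishes at 56 + 20 = minute 76.
Staining waits on the centrifuge run (finishes minute 76); incubation (finishes minute 56, plus 15-minute gap → minute 71); sample prep (finishes minute 22, plus 10-minute gap → minute 32). The latest of these is minute 76, which is the earliest staining can start.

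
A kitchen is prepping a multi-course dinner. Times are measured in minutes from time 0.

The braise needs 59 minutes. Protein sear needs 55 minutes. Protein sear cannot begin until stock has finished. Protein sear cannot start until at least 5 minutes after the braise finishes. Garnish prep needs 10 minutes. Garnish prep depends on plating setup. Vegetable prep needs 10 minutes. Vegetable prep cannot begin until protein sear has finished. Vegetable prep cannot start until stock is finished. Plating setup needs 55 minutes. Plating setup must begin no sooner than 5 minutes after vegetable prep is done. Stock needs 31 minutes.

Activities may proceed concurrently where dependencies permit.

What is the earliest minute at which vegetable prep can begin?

Nothing blocks the braise, so it runs from minute 0 to minute 59.
Nothing blocks stock, so it runs from minute 0 to minute 31.
Protein sear cannot start until stock (finishes minute 31); the braise (finishes minute 59, plus 5-minute gap → minute 64). The controlling bound is minute 64, so protein sear finishes at 64 + 55 = minute 119.
Vegetable prep waits on protein sear (finishes minute 119); stock (finishes minute 31). The latest of these is minute 119, which is the earliest vegetable prep can start.

119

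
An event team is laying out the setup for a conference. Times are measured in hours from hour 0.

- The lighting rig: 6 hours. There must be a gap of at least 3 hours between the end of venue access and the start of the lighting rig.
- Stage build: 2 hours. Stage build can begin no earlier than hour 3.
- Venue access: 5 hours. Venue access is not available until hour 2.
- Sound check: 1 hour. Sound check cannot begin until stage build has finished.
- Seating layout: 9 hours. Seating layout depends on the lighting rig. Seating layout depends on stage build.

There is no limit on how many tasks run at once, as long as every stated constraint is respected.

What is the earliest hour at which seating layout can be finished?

After its own release at hour 3, stage build can start at hour 3 and finishes at hour 5.
Venue access waits on its own release at hour 2, so it starts at hour 2 and finishes at 2 + 5 = hour 7.
The lighting rig cannot begin until venue access (finishes hour 7, plus 3-hour gap → hour 10). It runs from hour 10 to 10 + 6 = hour 16.
For seating layout: the lighting rig (finishes hour 16); stage build (finishes hour 5). Taking the maximum gives a start of hour 16, and it finishes at 16 + 9 = hour 25.

25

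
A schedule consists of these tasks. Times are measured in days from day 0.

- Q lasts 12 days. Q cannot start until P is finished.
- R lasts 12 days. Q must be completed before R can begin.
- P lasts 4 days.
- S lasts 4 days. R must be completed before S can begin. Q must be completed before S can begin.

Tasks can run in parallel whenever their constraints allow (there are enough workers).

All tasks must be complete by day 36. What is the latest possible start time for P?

4

S has no dependents, so it just needs to finish by day 36. Starting by 36 − 4 = day 32 achieves that.
Since S (must start by day 32) depends on it, R must finish by day 32. Backing off its 12-day duration gives a latest start of day 20.
Q feeds R (must start by day 20); S (must start by day 32). Taking the minimum, Q must finish by day 20 and start by 20 − 12 = day 8.
P feeds into Q (must start by day 8); so P must finish by day 8 and therefore start by day 4.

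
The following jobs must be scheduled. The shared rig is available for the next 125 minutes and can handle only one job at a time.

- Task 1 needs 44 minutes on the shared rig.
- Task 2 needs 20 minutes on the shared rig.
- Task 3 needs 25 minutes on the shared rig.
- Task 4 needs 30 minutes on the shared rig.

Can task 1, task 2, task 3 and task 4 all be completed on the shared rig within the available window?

Yes

Running back to back, the jobs need 44 + 20 + 25 + 30 = 119 minutes on the shared rig.
Since 119 ≤ 125, they fit within the window.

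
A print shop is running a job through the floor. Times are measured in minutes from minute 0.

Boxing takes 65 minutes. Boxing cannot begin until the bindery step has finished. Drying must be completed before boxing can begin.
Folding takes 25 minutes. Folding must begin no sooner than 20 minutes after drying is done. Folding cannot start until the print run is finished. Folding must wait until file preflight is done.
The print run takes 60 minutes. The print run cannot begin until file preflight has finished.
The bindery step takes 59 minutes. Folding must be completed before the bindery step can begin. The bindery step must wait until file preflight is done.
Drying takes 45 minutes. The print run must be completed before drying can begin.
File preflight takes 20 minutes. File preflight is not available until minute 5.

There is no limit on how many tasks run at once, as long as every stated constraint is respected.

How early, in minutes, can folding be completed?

175

File preflight waits on its own release at minute 5, so it starts at minute 5 and finishes at 5 + 20 = minute 25.
After file preflight (finishes minute 25), the print run can start at minute 25 and finishes at minute 85.
Drying waits on the print run (finishes minute 85), so it starts at minute 85 and finishes at 85 + 45 = minute 130.
Folding has to wait for drying (finishes minute 130, plus 20-minute gap → minute 150); the print run (finishes minute 85); file preflight (finishes minute 25). The latest of these is minute 150, so folding runs minute 150 to 150 + 25 = minute 175.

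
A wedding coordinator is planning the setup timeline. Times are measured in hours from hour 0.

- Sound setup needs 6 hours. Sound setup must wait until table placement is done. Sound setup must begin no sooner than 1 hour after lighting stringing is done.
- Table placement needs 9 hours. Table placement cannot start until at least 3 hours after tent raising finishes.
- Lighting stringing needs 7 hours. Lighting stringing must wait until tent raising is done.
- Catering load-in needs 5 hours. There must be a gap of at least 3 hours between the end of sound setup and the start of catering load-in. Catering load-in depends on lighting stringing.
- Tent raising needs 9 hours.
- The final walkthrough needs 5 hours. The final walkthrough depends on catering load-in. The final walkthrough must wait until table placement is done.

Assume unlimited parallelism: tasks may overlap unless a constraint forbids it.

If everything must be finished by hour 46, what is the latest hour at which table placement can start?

18

The final walkthrough must finish by hour 46; it takes 5 hours, so it must start by 46 − 5 = hour 41.
Catering load-in has to be done before the final walkthrough (must start by hour 41). That means finishing by hour 41, i.e. starting by 41 − 5 = hour 36.
Sound setup has to be done before catering load-in (must start by hour 36, minus 3-hour gap → hour 33). That means finishing by hour 33, i.e. starting by 33 − 6 = hour 27.
Table placement feeds sound setup (must start by hour 27); the final walkthrough (must start by hour 41). Taking the minimum, table placement must finish by hour 27 and start by 27 − 9 = hour 18.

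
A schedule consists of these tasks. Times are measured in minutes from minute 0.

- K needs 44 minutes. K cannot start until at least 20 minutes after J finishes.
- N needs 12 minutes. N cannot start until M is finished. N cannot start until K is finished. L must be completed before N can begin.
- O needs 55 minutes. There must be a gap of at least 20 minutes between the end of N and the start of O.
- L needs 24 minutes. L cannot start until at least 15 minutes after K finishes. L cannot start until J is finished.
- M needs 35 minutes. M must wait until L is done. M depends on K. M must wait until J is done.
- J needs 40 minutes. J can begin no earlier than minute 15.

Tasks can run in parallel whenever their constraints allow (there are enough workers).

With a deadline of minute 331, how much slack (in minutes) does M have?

51

After its own release at minute 15, J can start at minute 15 and finishes at minute 55.
K waits on J (finishes minute 55, plus 20-minute gap → minute 75), so it starts at minute 75 and finishes at 75 + 44 = minute 119.
L cannot start until K (finishes minute 119, plus 15-minute gap → minute 134); J (finishes minute 55). The controlling bound is minute 134, so L finishes at 134 + 24 = minute 158.
M needs all of L (finishes minute 158); K (finishes minute 119); J (finishes minute 55). That puts its earliest start at minute 158; it finishes at 158 + 35 = minute 193.

Working backward from the deadline:
Nothing follows O; the deadline of minute 331 is its only limit. It must start by 331 − 55 = minute 276.
N must finish before O (must start by minute 276, minus 20-minute gap → minute 256). With a 12-minute duration, N must start by 256 − 12 = minute 244.
M must finish before N (must start by minute 244). With a 35-minute duration, M must start by 244 − 35 = minute 209.
So M can start as early as minute 158 and as late as minute 209, giving 209 − 158 = 51 minutes of slack.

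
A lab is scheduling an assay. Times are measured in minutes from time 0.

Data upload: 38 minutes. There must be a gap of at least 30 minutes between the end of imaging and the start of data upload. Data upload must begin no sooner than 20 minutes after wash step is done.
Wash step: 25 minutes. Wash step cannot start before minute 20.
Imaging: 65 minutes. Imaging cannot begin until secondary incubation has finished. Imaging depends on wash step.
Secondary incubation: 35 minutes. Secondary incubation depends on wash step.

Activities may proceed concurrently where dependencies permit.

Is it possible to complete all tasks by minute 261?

Yes

After its own release at minute 20, wash step can start at minute 20 and finishes at minute 45.
Secondary incubation cannot begin until wash step (finishes minute 45). It runs from minute 45 to 45 + 35 = minute 80.
Imaging needs all of secondary incubation (finishes minute 80); wash step (finishes minute 45). That puts its earliest start at minute 80; it finishes at 80 + 65 = minute 145.
For data upload: imaging (finishes minute 145, plus 30-minute gap → minute 175); wash step (finishes minute 45, plus 20-minute gap → minute 65). Taking the maximum gives a start of minute 175, and it finishes at 175 + 38 = minute 213.
Every task is finished by minute 213, which is no later than the deadline of 261, so the schedule is feasible.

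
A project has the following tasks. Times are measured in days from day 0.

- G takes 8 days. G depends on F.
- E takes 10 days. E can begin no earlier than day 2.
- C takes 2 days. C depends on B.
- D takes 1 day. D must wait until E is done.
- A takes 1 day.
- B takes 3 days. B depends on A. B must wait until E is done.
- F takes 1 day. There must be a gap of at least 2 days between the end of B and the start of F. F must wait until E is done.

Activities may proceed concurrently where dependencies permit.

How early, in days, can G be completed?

26

After its own release at day 2, E can start at day 2 and finishes at day 12.
Nothing blocks A, so it runs from day 0 to day 1.
For B: A (finishes day 1); E (finishes day 12). Taking the maximum gives a start of day 12, and it finishes at 12 + 3 = day 15.
F cannot start until B (finishes day 15, plus 2-day gap → day 17); E (finishes day 12). The controlling bound is day 17, so F finishes at 17 + 1 = day 18.
After F (finishes day 18), G can start at day 18 and finishes at day 26.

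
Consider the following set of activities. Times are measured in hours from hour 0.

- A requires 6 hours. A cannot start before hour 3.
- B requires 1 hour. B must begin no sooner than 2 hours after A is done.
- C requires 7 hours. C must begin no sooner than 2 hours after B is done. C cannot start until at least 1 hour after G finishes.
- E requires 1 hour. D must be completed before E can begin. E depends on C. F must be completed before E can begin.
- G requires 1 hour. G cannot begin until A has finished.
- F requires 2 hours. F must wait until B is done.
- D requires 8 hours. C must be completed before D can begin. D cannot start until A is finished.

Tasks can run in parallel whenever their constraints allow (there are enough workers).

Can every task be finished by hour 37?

After its own release at hour 3, A can start at hour 3 and finishes at hour 9.
After A (finishes hour 9), G can start at hour 9 and finishes at hour 10.
B waits on A (finishes hour 9, plus 2-hour gap → hour 11), so it starts at hour 11 and finishes at 11 + 1 = hour 12.
After B (finishes hour 12), F can start at hour 12 and finishes at hour 14.
For C: B (finishes hour 12, plus 2-hour gap → hour 14); G (finishes hour 10, plus 1-hour gap → hour 11). Taking the maximum gives a start of hour 14, and it finishes at 14 + 7 = hour 21.
D cannot start until C (finishes hour 21); A (finishes hour 9). The controlling bound is hour 21, so D finishes at 21 + 8 = hour 29.
E has to wait for D (finishes hour 29); C (finishes hour 21); F (finishes hour 14). The latest of these is hour 29, so E runs hour 29 to 29 + 1 = hour 30.
Every task is finished by hour 30, which is no later than the deadline of 37, so the schedule is feasible.

Yes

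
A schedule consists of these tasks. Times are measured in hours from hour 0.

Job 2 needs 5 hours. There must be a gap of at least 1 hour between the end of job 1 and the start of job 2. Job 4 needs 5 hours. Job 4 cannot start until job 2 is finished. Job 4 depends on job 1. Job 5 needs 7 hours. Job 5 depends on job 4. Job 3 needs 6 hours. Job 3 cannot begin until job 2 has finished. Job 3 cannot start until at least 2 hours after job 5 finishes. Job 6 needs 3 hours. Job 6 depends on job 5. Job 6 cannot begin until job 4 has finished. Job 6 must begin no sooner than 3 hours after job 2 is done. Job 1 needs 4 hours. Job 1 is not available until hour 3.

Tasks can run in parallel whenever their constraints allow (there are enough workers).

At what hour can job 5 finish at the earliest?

Job 1 cannot begin until its own release at hour 3. It runs from hour 3 to 3 + 4 = hour 7.
Job 2 cannot begin until job 1 (finishes hour 7, plus 1-hour gap → hour 8). It runs from hour 8 to 8 + 5 = hour 13.
Job 4 has to wait for job 2 (finishes hour 13); job 1 (finishes hour 7). The latest of these is hour 13, so job 4 runs hour 13 to 13 + 5 = hour 18.
Job 5 cannot begin until job 4 (finishes hour 18). It runs from hour 18 to 18 + 7 = hour 25.

25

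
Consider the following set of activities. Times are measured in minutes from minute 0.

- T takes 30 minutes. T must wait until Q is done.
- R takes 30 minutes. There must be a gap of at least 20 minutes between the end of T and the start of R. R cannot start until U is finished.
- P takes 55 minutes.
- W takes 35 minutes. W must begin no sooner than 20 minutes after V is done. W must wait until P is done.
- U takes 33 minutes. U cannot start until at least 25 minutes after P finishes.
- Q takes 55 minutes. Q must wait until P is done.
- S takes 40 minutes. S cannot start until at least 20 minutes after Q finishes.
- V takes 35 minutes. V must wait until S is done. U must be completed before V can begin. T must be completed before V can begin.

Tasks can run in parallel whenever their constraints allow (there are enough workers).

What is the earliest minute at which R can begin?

160

Nothing blocks P, so it runs from minute 0 to minute 55.
U cannot begin until P (finishes minute 55, plus 25-minute gap → minute 80). It runs from minute 80 to 80 + 33 = minute 113.
Q cannot begin until P (finishes minute 55). It runs from minute 55 to 55 + 55 = minute 110.
T cannot begin until Q (finishes minute 110). It runs from minute 110 to 110 + 30 = minute 140.
R waits on T (finishes minute 140, plus 20-minute gap → minute 160); U (finishes minute 113). The latest of these is minute 160, which is the earliest R can start.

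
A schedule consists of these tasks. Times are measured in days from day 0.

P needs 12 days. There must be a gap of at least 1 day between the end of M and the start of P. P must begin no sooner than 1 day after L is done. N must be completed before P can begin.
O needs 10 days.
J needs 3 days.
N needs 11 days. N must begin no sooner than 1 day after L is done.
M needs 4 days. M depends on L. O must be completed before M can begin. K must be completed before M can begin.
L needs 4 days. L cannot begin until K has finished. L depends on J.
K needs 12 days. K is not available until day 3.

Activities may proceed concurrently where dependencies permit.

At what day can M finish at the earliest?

23

O can start immediately at day 0; it finishes at day 10.
After its own release at day 3, K can start at day 3 and finishes at day 15.
J can start immediately at day 0; it finishes at day 3.
L needs all of K (finishes day 15); J (finishes day 3). That puts its earliest start at day 15; it finishes at 15 + 4 = day 19.
M has to wait for L (finishes day 19); O (finishes day 10); K (finishes day 15). The latest of these is day 19, so M runs day 19 to 19 + 4 = day 23.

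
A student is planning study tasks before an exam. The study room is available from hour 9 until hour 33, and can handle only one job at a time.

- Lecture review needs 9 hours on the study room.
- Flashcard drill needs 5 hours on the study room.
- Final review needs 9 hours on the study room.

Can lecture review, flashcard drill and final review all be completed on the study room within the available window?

Yes

The study room window is 33 − 9 = 24 hours.
Running back to back, the jobs need 9 + 5 + 9 = 23 hours on the study room.
Since 23 ≤ 24, they fit within the window.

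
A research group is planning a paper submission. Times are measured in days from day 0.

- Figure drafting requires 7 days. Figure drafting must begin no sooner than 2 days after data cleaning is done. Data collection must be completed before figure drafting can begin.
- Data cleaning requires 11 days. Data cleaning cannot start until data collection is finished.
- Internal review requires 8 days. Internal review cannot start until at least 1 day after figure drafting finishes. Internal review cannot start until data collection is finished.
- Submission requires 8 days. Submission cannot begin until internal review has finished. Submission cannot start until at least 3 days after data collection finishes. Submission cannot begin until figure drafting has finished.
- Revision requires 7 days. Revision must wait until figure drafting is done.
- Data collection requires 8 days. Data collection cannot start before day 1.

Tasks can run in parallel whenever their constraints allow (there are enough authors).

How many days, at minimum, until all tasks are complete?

46

Data collection cannot begin until its own release at day 1. It runs from day 1 to 1 + 8 = day 9.
Data cleaning waits on data collection (finishes day 9), so it starts at day 9 and finishes at 9 + 11 = day 20.
For figure drafting: data cleaning (finishes day 20, plus 2-day gap → day 22); data collection (finishes day 9). Taking the maximum gives a start of day 22, and it finishes at 22 + 7 = day 29.
Revision waits on figure drafting (finishes day 29), so it starts at day 29 and finishes at 29 + 7 = day 36.
For internal review: figure drafting (finishes day 29, plus 1-day gap → day 30); data collection (finishes day 9). Taking the maximum gives a start of day 30, and it finishes at 30 + 8 = day 38.
Submission has to wait for internal review (finishes day 38); data collection (finishes day 9, plus 3-day gap → day 12); figure drafting (finishes day 29). The latest of these is day 38, so submission runs day 38 to 38 + 8 = day 46.
All tasks are finished once the last one completes. Finish times: Data collection at 9, Data cleaning at 20, Figure drafting at 29, Internal review at 38, Revision at 36, Submission at 46. The latest is day 46.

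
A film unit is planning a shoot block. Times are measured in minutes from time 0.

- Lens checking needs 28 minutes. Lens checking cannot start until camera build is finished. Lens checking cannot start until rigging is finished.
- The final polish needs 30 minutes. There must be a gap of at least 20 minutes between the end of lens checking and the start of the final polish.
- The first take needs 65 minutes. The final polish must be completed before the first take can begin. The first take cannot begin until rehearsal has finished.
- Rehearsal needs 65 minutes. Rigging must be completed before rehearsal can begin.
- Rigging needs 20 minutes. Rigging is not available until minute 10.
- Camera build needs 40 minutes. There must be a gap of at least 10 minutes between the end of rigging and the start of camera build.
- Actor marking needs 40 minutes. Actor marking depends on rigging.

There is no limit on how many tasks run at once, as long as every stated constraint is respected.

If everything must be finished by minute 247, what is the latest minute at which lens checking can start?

The first take must finish by minute 247; it takes 65 minutes, so it must start by 247 − 65 = minute 182.
The final polish must finish before the first take (must start by minute 182). With a 30-minute duration, the final polish must start by 182 − 30 = minute 152.
Lens checking has to be done before the final polish (must start by minute 152, minus 20-minute gap → minute 132). That means finishing by minute 132, i.e. starting by 132 − 28 = minute 104.

104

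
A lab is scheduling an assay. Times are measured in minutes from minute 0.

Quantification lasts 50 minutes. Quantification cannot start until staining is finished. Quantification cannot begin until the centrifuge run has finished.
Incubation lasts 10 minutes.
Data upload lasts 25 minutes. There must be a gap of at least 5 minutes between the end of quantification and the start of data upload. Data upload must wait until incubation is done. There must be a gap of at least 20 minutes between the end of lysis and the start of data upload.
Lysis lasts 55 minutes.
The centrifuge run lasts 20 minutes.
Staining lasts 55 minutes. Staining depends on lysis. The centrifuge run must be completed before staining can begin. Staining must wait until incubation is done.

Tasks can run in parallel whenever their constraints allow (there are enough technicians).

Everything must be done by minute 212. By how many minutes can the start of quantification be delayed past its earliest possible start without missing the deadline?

Nothing blocks the centrifuge run, so it runs from minute 0 to minute 20.
Incubation has no prerequisites, so it starts at minute 0 and finishes at minute 10.
Lysis can start immediately at minute 0; it finishes at minute 55.
Staining has to wait for lysis (finishes minute 55); the centrifuge run (finishes minute 20); incubation (finishes minute 10). The latest of these is minute 55, so staining runs minute 55 to 55 + 55 = minute 110.
Quantification needs all of staining (finishes minute 110); the centrifuge run (finishes minute 20). That puts its earliest start at minute 110; it finishes at 110 + 50 = minute 160.

Working backward from the deadline:
Data upload has no dependents, so it just needs to finish by minute 212. Starting by 212 − 25 = minute 187 achieves that.
Quantification has to be done before data upload (must start by minute 187, minus 5-minute gap → minute 182). That means finishing by minute 182, i.e. starting by 182 − 50 = minute 132.
So quantification can start as early as minute 110 and as late as minute 132, giving 132 − 110 = 22 minutes of slack.

22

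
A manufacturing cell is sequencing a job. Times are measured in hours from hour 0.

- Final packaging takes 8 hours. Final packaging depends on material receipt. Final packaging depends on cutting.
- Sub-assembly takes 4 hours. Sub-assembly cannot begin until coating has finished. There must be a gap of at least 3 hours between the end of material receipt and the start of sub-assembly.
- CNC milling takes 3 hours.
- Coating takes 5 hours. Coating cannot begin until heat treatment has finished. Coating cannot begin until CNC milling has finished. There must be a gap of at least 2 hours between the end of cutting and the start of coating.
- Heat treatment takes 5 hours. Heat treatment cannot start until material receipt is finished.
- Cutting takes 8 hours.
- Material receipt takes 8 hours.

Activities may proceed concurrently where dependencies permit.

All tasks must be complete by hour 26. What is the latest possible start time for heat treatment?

Sub-assembly has no dependents, so it just needs to finish by hour 26. Starting by 26 − 4 = hour 22 achieves that.
Coating has to be done before sub-assembly (must start by hour 22). That means finishing by hour 22, i.e. starting by 22 − 5 = hour 17.
Since coating (must start by hour 17) depends on it, heat treatment must finish by hour 17. Backing off its 5-hour duration gives a latest start of hour 12.

12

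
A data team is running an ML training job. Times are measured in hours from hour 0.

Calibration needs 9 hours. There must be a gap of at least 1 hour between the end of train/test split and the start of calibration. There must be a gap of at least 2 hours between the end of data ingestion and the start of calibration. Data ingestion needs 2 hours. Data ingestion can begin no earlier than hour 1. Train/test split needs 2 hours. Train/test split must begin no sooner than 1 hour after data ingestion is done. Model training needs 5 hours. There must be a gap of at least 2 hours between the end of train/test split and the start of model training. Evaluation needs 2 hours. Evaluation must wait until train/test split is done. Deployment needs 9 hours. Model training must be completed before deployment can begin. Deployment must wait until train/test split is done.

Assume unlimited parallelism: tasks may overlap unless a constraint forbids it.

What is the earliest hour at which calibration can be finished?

Data ingestion cannot begin until its own release at hour 1. It runs from hour 1 to 1 + 2 = hour 3.
After data ingestion (finishes hour 3, plus 1-hour gap → hour 4), train/test split can start at hour 4 and finishes at hour 6.
Calibration needs all of train/test split (finishes hour 6, plus 1-hour gap → hour 7); data ingestion (finishes hour 3, plus 2-hour gap → hour 5). That puts its earliest start at hour 7; it finishes at 7 + 9 = hour 16.

16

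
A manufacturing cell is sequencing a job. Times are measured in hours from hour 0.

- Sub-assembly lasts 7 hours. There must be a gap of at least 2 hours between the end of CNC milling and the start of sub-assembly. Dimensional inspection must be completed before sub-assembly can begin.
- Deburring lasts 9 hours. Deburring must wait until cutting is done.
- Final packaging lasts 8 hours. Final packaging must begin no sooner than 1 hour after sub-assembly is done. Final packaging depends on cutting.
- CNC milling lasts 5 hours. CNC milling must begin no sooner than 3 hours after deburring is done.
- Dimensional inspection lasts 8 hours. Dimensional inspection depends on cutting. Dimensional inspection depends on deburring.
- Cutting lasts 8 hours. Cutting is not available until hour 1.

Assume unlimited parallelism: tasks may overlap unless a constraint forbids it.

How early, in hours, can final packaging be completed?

Cutting cannot begin until its own release at hour 1. It runs from hour 1 to 1 + 8 = hour 9.
Deburring cannot begin until cutting (finishes hour 9). It runs from hour 9 to 9 + 9 = hour 18.
Dimensional inspection has to wait for cutting (finishes hour 9); deburring (finishes hour 18). The latest of these is hour 18, so dimensional inspection runs hour 18 to 18 + 8 = hour 26.
After deburring (finishes hour 18, plus 3-hour gap → hour 21), CNC milling can start at hour 21 and finishes at hour 26.
For sub-assembly: CNC milling (finishes hour 26, plus 2-hour gap → hour 28); dimensional inspection (finishes hour 26). Taking the maximum gives a start of hour 28, and it finishes at 28 + 7 = hour 35.
For final packaging: sub-assembly (finishes hour 35, plus 1-hour gap → hour 36); cutting (finishes hour 9). Taking the maximum gives a start of hour 36, and it finishes at 36 + 8 = hour 44.

44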